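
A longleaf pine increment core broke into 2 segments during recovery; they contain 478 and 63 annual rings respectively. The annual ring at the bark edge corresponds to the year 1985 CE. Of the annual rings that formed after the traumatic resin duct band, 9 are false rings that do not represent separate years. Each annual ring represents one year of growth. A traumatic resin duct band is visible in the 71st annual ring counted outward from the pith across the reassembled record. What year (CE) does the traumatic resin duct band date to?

Total annual rings = 478 + 63 = 541.
Between annual ring 71 and the bark edge there are 541 − 71 = 470 annual rings.
Excluding 9 false annual rings: 470 − 9 = 461.
Counting back 461 years from 1985 CE places the traumatic resin duct band in 1985 − 461 = 1524 CE.

1524 CE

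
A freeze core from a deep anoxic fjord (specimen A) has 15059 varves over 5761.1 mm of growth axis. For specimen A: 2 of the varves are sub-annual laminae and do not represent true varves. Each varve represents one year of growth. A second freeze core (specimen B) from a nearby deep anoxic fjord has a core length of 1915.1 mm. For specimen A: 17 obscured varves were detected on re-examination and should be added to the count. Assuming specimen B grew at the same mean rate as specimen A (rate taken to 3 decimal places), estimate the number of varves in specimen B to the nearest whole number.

Specimen A: adjusted count: 15059 − 2 + 17 = 15074 varves.
A: 5761.1 mm over 15074 years gives 5761.1 / 15074 ≈ 0.382 mm per year.
B spans 1915.1 / 0.382 = 5013.35 years ≈ 5013 varves.

5013 varves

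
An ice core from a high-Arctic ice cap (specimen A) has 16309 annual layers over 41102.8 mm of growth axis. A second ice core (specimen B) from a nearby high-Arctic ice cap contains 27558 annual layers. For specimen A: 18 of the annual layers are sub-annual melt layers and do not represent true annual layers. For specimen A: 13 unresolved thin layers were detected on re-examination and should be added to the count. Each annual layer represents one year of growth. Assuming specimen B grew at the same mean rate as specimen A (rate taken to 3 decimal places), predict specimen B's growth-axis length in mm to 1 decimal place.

Specimen A: true annual layer count = 16309 − 18 + 13 = 16304.
A: Extension rate ≈ 41102.8 / 16304 = 2.521 mm/year.
Length of B = 2.521 × 27558 = 69473.7 mm.

69473.7 mm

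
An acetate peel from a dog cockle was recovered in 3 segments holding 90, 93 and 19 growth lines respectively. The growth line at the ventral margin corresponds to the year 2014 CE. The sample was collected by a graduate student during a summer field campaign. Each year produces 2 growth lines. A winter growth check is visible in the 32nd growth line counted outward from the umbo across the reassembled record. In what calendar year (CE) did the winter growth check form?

Total growth lines = 90 + 93 + 19 = 202.
Between growth line 32 and the ventral margin there are 202 − 32 = 170 growth lines.
170 growth lines at 2 per year is 170 / 2 = 85 years.
Counting back 85 years from 2014 CE places the winter growth check in 2014 − 85 = 1929 CE.

1929 CE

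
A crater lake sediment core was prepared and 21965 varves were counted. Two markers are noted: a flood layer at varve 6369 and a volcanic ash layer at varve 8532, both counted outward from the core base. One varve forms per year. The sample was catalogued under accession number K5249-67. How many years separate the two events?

Separation: 8532 − 6369 = 2163 varves.
That is 2163 years at one varve per year.

2163 yr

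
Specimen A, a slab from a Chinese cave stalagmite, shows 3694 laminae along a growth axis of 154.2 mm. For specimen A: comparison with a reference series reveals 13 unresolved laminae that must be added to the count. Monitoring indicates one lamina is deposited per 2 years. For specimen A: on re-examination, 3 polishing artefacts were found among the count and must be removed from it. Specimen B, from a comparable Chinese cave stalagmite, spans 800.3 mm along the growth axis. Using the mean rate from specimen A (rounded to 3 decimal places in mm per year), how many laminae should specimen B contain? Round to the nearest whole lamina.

Specimen A: after corrections the count is 3694 − 3 + 13 = 3704 laminae.
Specimen A: at 2 years per lamina, 3704 × 2 = 7408 years.
A: Extension rate ≈ 154.2 / 7408 = 0.021 mm/yr.
B spans 800.3 / 0.021 = 38109.52 years; at 2 years per lamina that is 38109.52 / 2 ≈ 19055 laminae.

19055 laminae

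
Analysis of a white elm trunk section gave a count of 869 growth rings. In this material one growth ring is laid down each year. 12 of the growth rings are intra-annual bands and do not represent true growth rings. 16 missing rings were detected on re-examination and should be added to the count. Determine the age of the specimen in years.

Adjusted count: 869 − 12 + 16 = 873 growth rings.
One growth ring per year makes the duration 873 years.

873 yr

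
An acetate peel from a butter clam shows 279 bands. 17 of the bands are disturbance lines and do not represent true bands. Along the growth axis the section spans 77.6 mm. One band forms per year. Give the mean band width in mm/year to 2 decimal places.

True band count = 279 − 17 = 262.
Extension rate ≈ 77.6 / 262 = 0.30 mm/year.

0.30 mm/year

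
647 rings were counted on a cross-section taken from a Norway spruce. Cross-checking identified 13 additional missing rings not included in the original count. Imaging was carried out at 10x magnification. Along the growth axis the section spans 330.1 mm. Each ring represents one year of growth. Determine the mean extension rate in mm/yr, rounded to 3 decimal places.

0.500 mm/yr

Correcting the raw count gives 647 + 13 = 660 true rings.
330.1 mm over 660 years gives 330.1 / 660 ≈ 0.500 mm/yr.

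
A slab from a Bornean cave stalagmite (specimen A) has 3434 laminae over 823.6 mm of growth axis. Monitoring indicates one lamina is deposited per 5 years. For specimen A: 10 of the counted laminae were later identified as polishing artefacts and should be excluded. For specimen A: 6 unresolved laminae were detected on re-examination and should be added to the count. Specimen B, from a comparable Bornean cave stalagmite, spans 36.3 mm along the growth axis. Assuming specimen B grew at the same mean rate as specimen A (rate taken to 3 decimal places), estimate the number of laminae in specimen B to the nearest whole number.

Specimen A: correcting the raw count gives 3434 − 10 + 6 = 3430 true laminae.
Specimen A: 3430 laminae at 5 years each span 3430 × 5 = 17150 years.
A: 823.6 mm over 17150 years gives 823.6 / 17150 ≈ 0.048 mm/yr.
For B, 36.3 / 0.048 = 756.25 years; at 5 years per lamina that is 756.25 / 5 ≈ 151 laminae.

151 laminae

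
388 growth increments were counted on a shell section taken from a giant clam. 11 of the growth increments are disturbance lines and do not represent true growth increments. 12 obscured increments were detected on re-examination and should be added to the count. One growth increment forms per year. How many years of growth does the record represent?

389 yr

After corrections the count is 388 − 11 + 12 = 389 growth increments.
At one growth increment per year, that is 389 years.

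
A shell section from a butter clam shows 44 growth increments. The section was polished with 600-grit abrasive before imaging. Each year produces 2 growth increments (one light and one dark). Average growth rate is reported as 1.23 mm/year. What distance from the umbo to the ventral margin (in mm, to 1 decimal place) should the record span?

Dividing by 2 growth increments per year: 44 / 2 = 22 years.
Predicted length = 1.23 mm/year × 22 years = 27.1 mm.

27.1 mm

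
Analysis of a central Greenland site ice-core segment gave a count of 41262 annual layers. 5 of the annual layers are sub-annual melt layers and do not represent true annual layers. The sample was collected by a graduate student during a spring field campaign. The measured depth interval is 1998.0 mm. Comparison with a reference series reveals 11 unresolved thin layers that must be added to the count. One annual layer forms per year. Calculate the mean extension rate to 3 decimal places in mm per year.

Adjusted count: 41262 − 5 + 11 = 41268 annual layers.
1998.0 mm over 41268 years gives 1998.0 / 41268 ≈ 0.048 mm per year.

0.048 mm per year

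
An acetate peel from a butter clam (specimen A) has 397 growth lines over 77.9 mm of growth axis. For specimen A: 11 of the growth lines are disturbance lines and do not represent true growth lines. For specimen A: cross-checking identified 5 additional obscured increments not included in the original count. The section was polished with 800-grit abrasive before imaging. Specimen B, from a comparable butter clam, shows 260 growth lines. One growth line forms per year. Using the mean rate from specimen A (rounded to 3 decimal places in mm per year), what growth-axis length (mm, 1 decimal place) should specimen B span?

51.7 mm

Specimen A: correcting the raw count gives 397 − 11 + 5 = 391 true growth lines.
A: Mean rate = 77.9 mm / 391 years ≈ 0.199 mm/yr.
B's length ≈ 0.199 × 260 = 51.7 mm.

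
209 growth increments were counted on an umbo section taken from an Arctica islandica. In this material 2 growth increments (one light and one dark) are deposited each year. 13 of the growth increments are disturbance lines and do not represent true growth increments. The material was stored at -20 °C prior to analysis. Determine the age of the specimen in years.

Adjusted count: 209 − 13 = 196 growth increments.
With 2 growth increments per year, 196 / 2 = 98 years.

98 yr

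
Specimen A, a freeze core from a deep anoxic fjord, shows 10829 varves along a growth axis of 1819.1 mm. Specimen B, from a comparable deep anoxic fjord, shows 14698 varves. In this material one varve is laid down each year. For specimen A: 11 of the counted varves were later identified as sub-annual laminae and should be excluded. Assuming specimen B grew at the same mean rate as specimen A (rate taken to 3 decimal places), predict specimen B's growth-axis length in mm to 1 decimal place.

Specimen A: correcting the raw count gives 10829 − 11 = 10818 true varves.
A: 1819.1 mm over 10818 years gives 1819.1 / 10818 ≈ 0.168 mm/yr.
Length of B = 0.168 × 14698 = 2469.3 mm.

2469.3 mm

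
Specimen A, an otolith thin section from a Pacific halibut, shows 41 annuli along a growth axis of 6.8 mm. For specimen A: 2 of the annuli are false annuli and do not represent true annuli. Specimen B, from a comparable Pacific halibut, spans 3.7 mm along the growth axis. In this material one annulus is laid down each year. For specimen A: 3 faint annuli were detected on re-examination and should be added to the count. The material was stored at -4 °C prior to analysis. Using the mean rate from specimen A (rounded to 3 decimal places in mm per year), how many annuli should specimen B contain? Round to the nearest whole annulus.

Specimen A: after corrections the count is 41 − 2 + 3 = 42 annuli.
A: 6.8 mm over 42 years gives 6.8 / 42 ≈ 0.162 mm/yr.
B spans 3.7 / 0.162 = 22.84 years ≈ 23 annuli.

23 annuli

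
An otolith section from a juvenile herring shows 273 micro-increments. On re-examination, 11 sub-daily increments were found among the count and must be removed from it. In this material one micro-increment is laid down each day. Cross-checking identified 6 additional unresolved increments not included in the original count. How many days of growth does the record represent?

Correcting the raw count gives 273 − 11 + 6 = 268 true micro-increments.
With a one-to-one micro-increment periodicity this is 268 days.

268 d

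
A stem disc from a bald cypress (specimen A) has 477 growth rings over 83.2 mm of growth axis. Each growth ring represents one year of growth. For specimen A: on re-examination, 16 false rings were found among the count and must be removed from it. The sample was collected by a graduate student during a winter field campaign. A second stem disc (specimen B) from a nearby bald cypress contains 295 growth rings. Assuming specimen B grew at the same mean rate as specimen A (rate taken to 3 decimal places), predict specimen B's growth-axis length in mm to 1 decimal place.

53.1 mm

Specimen A: adjusted count: 477 − 16 = 461 growth rings.
A: Extension rate ≈ 83.2 / 461 = 0.180 mm/year.
For B, 0.180 mm/year × 295 years = 53.1 mm.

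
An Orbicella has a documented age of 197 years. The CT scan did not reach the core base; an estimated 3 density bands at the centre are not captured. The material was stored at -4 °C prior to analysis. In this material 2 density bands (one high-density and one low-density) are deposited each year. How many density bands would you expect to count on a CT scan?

With 2 density bands per year, 197 years would produce 197 × 2 = 394 density bands.
Less the 3 uncaptured density bands: 394 − 3 = 391.

391 density bands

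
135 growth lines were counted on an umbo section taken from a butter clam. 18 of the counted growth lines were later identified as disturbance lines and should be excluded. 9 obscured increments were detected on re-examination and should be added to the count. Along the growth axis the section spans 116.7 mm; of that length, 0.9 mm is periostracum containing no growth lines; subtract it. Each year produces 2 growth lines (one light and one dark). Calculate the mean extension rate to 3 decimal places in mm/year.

1.838 mm/year

Adjusted count: 135 − 18 + 9 = 126 growth lines.
With 2 growth lines per year, 126 / 2 = 63 years.
The growth record spans 116.7 − 0.9 = 115.8 mm.
115.8 mm over 63 years gives 115.8 / 63 ≈ 1.838 mm/year.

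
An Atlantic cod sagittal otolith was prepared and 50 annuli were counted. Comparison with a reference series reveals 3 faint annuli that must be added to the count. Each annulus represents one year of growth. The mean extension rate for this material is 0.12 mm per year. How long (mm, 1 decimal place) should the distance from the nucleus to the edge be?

6.4 mm

Correcting the raw count gives 50 + 3 = 53 true annuli.
Predicted length = 0.12 mm/year × 53 years = 6.4 mm.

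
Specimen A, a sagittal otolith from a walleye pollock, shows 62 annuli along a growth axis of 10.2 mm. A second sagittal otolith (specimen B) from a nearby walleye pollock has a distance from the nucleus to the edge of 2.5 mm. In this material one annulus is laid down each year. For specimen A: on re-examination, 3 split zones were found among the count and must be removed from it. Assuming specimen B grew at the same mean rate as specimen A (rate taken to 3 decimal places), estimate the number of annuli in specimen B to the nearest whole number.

14 annuli

Specimen A: correcting the raw count gives 62 − 3 = 59 true annuli.
A: Extension rate ≈ 10.2 / 59 = 0.173 mm/yr.
For B, 2.5 / 0.173 = 14.45 years ≈ 14 annuli.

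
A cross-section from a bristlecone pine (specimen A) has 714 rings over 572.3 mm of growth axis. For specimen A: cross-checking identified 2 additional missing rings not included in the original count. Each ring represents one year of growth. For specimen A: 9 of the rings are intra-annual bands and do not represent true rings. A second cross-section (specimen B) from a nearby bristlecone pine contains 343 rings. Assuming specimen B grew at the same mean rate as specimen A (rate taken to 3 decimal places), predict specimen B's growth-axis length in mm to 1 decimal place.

Specimen A: adjusted count: 714 − 9 + 2 = 707 rings.
A: 572.3 mm over 707 years gives 572.3 / 707 ≈ 0.809 mm per year.
For B, 0.809 mm/year × 343 years = 277.5 mm.

277.5 mm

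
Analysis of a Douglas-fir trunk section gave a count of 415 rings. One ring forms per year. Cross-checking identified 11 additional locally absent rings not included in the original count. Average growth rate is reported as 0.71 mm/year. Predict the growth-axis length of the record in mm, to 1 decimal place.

Adjusted count: 415 + 11 = 426 rings.
Length ≈ 0.71 × 426 = 302.5 mm.

302.5 mm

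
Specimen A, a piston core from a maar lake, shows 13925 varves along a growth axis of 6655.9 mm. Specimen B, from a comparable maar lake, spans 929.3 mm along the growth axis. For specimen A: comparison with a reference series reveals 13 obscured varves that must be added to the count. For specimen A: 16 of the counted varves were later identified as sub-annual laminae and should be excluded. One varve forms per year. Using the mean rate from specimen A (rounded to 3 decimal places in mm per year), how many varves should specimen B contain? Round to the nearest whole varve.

1944 varves

Specimen A: correcting the raw count gives 13925 − 16 + 13 = 13922 true varves.
A: Extension rate ≈ 6655.9 / 13922 = 0.478 mm per year.
For B, 929.3 / 0.478 = 1944.14 years ≈ 1944 varves.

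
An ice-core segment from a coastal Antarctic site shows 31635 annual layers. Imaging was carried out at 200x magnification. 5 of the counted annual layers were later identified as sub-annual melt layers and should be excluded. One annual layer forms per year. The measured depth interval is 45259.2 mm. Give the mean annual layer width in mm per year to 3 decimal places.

Adjusted count: 31635 − 5 = 31630 annual layers.
45259.2 mm over 31630 years gives 45259.2 / 31630 ≈ 1.431 mm per year.

1.431 mm per year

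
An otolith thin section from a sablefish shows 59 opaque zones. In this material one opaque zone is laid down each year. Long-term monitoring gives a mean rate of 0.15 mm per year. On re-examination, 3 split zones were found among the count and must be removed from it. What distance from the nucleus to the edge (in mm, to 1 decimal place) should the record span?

8.4 mm

After corrections the count is 59 − 3 = 56 opaque zones.
Length ≈ 0.15 × 56 = 8.4 mm.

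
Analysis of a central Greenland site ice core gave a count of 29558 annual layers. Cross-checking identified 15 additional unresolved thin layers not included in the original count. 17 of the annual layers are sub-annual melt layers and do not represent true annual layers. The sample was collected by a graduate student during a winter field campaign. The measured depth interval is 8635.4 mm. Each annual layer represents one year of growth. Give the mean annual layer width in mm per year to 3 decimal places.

True annual layer count = 29558 − 17 + 15 = 29556.
Extension rate ≈ 8635.4 / 29556 = 0.292 mm per year.

0.292 mm per year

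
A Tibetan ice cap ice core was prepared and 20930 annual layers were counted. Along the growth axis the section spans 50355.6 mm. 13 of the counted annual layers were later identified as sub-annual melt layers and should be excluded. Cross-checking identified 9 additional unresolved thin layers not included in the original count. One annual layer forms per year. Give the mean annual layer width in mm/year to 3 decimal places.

True annual layer count = 20930 − 13 + 9 = 20926.
50355.6 mm over 20926 years gives 50355.6 / 20926 ≈ 2.406 mm/year.

2.406 mm/year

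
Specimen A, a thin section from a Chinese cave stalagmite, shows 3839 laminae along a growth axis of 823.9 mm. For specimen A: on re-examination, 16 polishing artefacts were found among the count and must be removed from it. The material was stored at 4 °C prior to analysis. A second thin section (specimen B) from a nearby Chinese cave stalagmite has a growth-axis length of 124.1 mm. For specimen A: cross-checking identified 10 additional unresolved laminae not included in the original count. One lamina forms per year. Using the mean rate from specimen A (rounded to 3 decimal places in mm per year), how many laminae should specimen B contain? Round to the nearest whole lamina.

Specimen A: true lamina count = 3839 − 16 + 10 = 3833.
A: Mean rate = 823.9 mm / 3833 years ≈ 0.215 mm/year.
Specimen B: 124.1 mm / 0.215 mm per year = 577.21 years ≈ 577 laminae.

577 laminae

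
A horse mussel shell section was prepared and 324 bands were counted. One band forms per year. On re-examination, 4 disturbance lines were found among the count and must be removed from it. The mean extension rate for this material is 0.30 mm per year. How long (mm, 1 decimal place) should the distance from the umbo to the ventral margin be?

96.0 mm

After corrections the count is 324 − 4 = 320 bands.
Predicted length = 0.30 mm/year × 320 years = 96.0 mm.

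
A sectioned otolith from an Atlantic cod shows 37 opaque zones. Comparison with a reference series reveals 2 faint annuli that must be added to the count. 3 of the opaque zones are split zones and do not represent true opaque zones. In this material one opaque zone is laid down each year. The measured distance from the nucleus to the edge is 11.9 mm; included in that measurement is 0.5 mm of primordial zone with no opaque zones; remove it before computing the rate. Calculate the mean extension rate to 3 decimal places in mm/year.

0.317 mm/year

Adjusted count: 37 − 3 + 2 = 36 opaque zones.
Net length = 11.9 − 0.5 = 11.4 mm.
Extension rate ≈ 11.4 / 36 = 0.317 mm/year.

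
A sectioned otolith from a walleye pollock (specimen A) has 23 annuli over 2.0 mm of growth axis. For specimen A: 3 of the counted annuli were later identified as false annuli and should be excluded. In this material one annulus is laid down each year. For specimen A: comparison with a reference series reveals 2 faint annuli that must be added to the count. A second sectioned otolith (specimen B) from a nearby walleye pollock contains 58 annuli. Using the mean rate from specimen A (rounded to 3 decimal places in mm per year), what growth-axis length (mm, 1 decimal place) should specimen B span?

5.3 mm

Specimen A: adjusted count: 23 − 3 + 2 = 22 annuli.
A: Mean rate = 2.0 mm / 22 years ≈ 0.091 mm per year.
For B, 0.091 mm/year × 58 years = 5.3 mm.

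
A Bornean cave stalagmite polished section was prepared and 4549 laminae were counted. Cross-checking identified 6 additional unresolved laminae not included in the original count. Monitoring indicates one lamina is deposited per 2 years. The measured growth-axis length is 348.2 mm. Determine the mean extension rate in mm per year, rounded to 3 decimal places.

After corrections the count is 4549 + 6 = 4555 laminae.
Multiplying by 2 years per lamina: 4555 × 2 = 9110 years.
Mean rate = 348.2 mm / 9110 years ≈ 0.038 mm per year.

0.038 mm per year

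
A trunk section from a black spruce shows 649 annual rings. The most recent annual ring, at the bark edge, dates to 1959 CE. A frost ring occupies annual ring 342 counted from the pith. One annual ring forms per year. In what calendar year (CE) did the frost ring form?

The frost ring sits at annual ring 342 from the pith, so 649 − 342 = 307 annual rings formed after it.
1959 − 307 = 1652 CE.

1652 CE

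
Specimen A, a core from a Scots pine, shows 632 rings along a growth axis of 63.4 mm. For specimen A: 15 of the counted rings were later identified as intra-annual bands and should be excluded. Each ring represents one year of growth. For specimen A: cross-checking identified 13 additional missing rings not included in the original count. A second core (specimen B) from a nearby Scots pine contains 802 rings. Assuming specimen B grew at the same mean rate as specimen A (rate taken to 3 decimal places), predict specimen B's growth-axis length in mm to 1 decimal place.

81.0 mm

Specimen A: true ring count = 632 − 15 + 13 = 630.
A: Mean rate = 63.4 mm / 630 years ≈ 0.101 mm/year.
For B, 0.101 mm/year × 802 years = 81.0 mm.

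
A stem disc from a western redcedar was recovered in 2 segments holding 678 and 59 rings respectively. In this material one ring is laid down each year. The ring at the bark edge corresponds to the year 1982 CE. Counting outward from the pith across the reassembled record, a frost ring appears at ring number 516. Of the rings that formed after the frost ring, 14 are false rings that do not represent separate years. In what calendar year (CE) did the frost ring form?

1775 CE

Total rings = 678 + 59 = 737.
The frost ring sits at ring 516 from the pith, so 737 − 516 = 221 rings formed after it.
Excluding 14 false rings: 221 − 14 = 207.
Counting back 207 years from 1982 CE places the frost ring in 1982 − 207 = 1775 CE.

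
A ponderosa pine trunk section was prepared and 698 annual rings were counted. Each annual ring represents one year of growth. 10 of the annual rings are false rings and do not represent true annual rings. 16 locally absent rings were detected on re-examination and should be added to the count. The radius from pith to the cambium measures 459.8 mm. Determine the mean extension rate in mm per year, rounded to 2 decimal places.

0.65 mm per year

True annual ring count = 698 − 10 + 16 = 704.
459.8 mm over 704 years gives 459.8 / 704 ≈ 0.65 mm per year.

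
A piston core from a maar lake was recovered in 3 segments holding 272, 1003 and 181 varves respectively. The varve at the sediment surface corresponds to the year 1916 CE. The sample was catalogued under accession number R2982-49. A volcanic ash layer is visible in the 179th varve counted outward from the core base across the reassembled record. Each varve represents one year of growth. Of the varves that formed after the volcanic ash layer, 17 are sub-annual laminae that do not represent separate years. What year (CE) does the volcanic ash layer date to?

656 CE

Total varves = 272 + 1003 + 181 = 1456.
1456 − 179 = 1277 varves lie beyond the volcanic ash layer toward the sediment surface.
Excluding 17 false varves: 1277 − 17 = 1260.
Counting back 1260 years from 1916 CE places the volcanic ash layer in 1916 − 1260 = 656 CE.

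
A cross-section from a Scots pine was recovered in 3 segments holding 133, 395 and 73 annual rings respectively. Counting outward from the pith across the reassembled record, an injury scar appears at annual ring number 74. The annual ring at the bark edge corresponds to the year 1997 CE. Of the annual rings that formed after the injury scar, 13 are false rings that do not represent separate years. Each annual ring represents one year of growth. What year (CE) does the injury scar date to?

1483 CE

Total annual rings = 133 + 395 + 73 = 601.
601 − 74 = 527 annual rings lie beyond the injury scar toward the bark edge.
527 − 13 false = 514 true annual rings after the injury scar.
The annual ring at the bark edge is 1997 CE, so the injury scar dates to 1997 − 514 = 1483 CE.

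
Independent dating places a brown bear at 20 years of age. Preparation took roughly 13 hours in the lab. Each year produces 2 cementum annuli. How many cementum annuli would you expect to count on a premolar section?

40 cementum annuli

Expected cementum annuli: 20 × 2 = 40.
So 40 cementum annuli should be present.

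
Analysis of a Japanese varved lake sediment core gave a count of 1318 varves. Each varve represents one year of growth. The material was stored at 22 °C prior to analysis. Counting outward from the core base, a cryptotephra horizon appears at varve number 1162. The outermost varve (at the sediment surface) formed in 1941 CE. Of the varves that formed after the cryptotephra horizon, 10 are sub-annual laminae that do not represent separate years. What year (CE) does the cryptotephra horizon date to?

1795 CE

1318 − 1162 = 156 varves lie beyond the cryptotephra horizon toward the sediment surface.
Excluding 10 false varves: 156 − 10 = 146.
Counting back 146 years from 1941 CE places the cryptotephra horizon in 1941 − 146 = 1795 CE.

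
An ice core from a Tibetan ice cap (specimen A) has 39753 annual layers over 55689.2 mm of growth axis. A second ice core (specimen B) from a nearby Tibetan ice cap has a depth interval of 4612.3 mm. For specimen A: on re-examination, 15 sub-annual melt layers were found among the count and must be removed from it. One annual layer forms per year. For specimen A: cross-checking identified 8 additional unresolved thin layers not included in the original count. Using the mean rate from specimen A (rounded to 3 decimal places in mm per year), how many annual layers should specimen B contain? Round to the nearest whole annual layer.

Specimen A: adjusted count: 39753 − 15 + 8 = 39746 annual layers.
A: Mean rate = 55689.2 mm / 39746 years ≈ 1.401 mm/year.
Specimen B: 4612.3 mm / 1.401 mm per year = 3292.15 years ≈ 3292 annual layers.

3292 annual layers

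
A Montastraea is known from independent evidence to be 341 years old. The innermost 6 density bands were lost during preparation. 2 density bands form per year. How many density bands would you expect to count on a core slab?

676 density bands

With 2 density bands per year, 341 years would produce 341 × 2 = 682 density bands.
Subtracting the 6 density bands not captured gives 682 − 6 = 676 density bands in the record.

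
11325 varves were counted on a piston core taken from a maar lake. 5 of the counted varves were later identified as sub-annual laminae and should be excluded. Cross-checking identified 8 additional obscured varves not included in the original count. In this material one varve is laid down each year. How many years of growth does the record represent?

Correcting the raw count gives 11325 − 5 + 8 = 11328 true varves.
At one varve per year, that is 11328 years.

11328 years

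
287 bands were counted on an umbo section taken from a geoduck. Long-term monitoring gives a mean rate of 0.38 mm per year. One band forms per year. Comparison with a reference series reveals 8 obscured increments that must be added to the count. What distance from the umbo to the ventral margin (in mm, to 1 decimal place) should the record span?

True band count = 287 + 8 = 295.
Predicted length = 0.38 mm/year × 295 years = 112.1 mm.

112.1 mm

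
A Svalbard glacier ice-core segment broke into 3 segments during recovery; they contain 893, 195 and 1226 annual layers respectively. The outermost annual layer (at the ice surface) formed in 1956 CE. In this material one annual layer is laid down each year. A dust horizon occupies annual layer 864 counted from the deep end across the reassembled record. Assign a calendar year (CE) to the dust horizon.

506 CE

Total annual layers = 893 + 195 + 1226 = 2314.
Between annual layer 864 and the ice surface there are 2314 − 864 = 1450 annual layers.
1956 − 1450 = 506 CE.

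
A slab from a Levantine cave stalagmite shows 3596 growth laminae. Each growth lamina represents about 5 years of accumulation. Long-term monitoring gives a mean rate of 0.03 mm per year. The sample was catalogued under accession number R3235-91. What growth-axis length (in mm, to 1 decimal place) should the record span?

3596 growth laminae at 5 years each span 3596 × 5 = 17980 years.
17980 years at 0.03 mm/year gives 0.03 × 17980 = 539.4 mm.

539.4 mm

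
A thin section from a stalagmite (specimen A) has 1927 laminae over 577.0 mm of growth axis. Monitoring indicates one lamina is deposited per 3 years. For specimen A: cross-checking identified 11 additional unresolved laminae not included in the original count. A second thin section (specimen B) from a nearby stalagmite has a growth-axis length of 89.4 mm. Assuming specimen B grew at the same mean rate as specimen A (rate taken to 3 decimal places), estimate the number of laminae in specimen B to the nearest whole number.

Specimen A: adjusted count: 1927 + 11 = 1938 laminae.
Specimen A: multiplying by 3 years per lamina: 1938 × 3 = 5814 years.
A: 577.0 mm over 5814 years gives 577.0 / 5814 ≈ 0.099 mm/year.
For B, 89.4 / 0.099 = 903.03 years; at 3 years per lamina that is 903.03 / 3 ≈ 301 laminae.

301 laminae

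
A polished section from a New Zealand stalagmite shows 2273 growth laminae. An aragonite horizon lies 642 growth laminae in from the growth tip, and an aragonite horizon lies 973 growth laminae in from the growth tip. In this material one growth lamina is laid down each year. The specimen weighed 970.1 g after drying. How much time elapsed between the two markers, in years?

The two markers are separated by 973 − 642 = 331 growth laminae.
That is 331 years at one growth lamina per year.

331 years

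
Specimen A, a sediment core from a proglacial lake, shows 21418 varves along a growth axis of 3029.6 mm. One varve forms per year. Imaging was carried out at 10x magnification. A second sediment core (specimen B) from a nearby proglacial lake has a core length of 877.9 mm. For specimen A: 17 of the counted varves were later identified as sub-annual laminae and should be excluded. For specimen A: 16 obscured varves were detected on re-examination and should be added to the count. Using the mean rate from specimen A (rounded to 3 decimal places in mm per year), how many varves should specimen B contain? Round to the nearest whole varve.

6226 varves

Specimen A: after corrections the count is 21418 − 17 + 16 = 21417 varves.
A: 3029.6 mm over 21417 years gives 3029.6 / 21417 ≈ 0.141 mm/yr.
For B, 877.9 / 0.141 = 6226.24 years ≈ 6226 varves.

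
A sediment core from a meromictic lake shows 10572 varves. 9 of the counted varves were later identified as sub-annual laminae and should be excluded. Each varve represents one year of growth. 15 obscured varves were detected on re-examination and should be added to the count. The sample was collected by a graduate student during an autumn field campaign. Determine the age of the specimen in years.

10578 yr

Adjusted count: 10572 − 9 + 15 = 10578 varves.
With a one-to-one varve periodicity this is 10578 years.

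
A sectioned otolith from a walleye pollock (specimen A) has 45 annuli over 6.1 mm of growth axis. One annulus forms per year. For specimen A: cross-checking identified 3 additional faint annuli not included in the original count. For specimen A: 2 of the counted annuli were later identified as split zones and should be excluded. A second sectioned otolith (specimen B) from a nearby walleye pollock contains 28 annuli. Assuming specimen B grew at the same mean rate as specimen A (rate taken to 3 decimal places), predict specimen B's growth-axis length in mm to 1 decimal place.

Specimen A: correcting the raw count gives 45 − 2 + 3 = 46 true annuli.
A: 6.1 mm over 46 years gives 6.1 / 46 ≈ 0.133 mm per year.
For B, 0.133 mm/year × 28 years = 3.7 mm.

3.7 mm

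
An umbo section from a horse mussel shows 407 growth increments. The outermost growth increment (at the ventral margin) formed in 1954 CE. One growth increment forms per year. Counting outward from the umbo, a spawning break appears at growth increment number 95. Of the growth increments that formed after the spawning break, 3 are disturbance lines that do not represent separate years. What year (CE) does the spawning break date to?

The spawning break sits at growth increment 95 from the umbo, so 407 − 95 = 312 growth increments formed after it.
Excluding 3 false growth increments: 312 − 3 = 309.
The growth increment at the ventral margin is 1954 CE, so the spawning break dates to 1954 − 309 = 1645 CE.

1645 CE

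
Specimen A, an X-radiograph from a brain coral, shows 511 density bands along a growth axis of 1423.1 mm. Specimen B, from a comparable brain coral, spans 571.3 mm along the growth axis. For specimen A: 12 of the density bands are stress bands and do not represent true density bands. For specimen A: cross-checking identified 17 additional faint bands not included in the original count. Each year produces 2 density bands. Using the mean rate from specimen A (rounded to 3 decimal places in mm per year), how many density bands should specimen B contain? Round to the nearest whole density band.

Specimen A: adjusted count: 511 − 12 + 17 = 516 density bands.
Specimen A: dividing by 2 density bands per year: 516 / 2 = 258 years.
A: 1423.1 mm over 258 years gives 1423.1 / 258 ≈ 5.516 mm/year.
Specimen B: 571.3 mm / 5.516 mm per year = 103.57 years; at 2 density bands per year that is 103.57 × 2 ≈ 207 density bands.

207 density bands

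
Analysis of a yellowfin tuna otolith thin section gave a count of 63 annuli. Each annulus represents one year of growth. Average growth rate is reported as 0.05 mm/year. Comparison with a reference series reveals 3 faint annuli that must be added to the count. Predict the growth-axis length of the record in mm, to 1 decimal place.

3.3 mm

Correcting the raw count gives 63 + 3 = 66 true annuli.
Length ≈ 0.05 × 66 = 3.3 mm.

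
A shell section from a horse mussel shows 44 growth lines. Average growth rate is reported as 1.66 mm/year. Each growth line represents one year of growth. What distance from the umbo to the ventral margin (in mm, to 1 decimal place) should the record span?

The record spans 44 years at 1.66 mm per year.
Length ≈ 1.66 × 44 = 73.0 mm.

73.0 mm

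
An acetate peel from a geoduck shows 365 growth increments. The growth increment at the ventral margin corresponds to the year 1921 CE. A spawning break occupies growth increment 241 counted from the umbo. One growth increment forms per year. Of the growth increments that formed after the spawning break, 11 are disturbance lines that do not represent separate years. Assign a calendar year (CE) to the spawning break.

365 − 241 = 124 growth increments lie beyond the spawning break toward the ventral margin.
Excluding 11 false growth increments: 124 − 11 = 113.
The growth increment at the ventral margin is 1921 CE, so the spawning break dates to 1921 − 113 = 1808 CE.

1808 CE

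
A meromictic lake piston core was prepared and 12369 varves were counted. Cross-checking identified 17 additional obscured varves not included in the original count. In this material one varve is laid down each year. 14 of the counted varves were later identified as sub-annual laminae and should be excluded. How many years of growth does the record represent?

12372 years

After corrections the count is 12369 − 14 + 17 = 12372 varves.
One varve per year makes the duration 12372 years.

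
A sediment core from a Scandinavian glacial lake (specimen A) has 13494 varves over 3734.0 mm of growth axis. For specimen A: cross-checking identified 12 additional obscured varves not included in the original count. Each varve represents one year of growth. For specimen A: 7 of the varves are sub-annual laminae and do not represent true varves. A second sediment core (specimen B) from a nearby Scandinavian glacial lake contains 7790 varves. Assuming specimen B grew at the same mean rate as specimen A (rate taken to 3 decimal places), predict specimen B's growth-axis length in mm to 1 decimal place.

Specimen A: correcting the raw count gives 13494 − 7 + 12 = 13499 true varves.
A: 3734.0 mm over 13499 years gives 3734.0 / 13499 ≈ 0.277 mm per year.
B's length ≈ 0.277 × 7790 = 2157.8 mm.

2157.8 mm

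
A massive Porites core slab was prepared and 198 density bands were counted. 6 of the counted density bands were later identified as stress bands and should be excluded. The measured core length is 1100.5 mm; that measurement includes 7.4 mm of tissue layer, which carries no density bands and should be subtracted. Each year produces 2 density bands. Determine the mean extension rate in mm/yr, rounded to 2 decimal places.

True density band count = 198 − 6 = 192.
With 2 density bands per year, 192 / 2 = 96 years.
The growth record spans 1100.5 − 7.4 = 1093.1 mm.
1093.1 mm over 96 years gives 1093.1 / 96 ≈ 11.39 mm/yr.

11.39 mm/yr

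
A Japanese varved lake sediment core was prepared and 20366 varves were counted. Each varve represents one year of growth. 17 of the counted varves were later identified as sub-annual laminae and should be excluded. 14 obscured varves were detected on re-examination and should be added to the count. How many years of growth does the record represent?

Adjusted count: 20366 − 17 + 14 = 20363 varves.
With a one-to-one varve periodicity this is 20363 years.

20363 years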